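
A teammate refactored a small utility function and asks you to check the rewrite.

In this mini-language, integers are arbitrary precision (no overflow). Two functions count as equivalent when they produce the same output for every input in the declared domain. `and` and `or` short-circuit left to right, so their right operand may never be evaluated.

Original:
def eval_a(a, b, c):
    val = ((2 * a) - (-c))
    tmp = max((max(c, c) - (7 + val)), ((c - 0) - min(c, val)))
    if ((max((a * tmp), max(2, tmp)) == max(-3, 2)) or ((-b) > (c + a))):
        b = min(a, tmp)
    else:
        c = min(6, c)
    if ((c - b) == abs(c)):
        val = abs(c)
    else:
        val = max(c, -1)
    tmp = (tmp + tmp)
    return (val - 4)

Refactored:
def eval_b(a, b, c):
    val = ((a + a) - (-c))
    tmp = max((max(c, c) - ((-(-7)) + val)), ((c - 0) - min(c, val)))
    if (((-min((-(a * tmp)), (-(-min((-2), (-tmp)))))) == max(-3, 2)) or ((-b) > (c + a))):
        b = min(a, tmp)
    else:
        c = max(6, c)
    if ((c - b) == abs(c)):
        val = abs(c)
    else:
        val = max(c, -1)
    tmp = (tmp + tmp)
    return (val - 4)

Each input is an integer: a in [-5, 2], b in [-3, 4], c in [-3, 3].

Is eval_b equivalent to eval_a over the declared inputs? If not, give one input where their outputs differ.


These are not equivalent — on a=-5, b=2, c=3 the outputs split (-1 vs 2).
eval_a: val := -7 | tmp := 10 | ((max((a * tmp), max(2, tmp)) == max(-3, 2)) or ((-b) > (c + a))): false | c := 3 | ((c - b) == abs(c)): false | val := 3 | tmp := 20 | result -1
eval_b: val := -7 | tmp := 10 | (((-min((-(a * tmp)), (-(-min((-2), (-tmp)))))) == max(-3, 2)) or ((-b) > (c + a))): false | c := 6 | ((c - b) == abs(c)): false | val := 6 | tmp := 20 | result 2
verdict: not equivalent; witness: a=-5, b=2, c=3


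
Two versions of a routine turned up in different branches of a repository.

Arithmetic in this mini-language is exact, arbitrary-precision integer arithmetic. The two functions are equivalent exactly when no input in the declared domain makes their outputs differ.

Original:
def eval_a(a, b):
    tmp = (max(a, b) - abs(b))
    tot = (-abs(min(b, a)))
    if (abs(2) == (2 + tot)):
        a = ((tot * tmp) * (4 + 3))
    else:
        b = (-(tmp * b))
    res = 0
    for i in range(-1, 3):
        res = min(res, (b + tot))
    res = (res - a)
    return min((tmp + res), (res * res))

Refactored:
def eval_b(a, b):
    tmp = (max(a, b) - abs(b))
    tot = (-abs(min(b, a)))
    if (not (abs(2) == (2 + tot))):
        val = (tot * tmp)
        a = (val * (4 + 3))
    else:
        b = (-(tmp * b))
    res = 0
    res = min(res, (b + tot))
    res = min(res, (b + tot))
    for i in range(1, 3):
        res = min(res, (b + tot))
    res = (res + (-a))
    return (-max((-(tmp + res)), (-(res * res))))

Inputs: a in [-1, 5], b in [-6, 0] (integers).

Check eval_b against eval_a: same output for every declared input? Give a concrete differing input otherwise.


Input a=-1, b=-6: -54 from eval_a versus -313 from eval_b.
verdict: not equivalent; witness: a=-1, b=-6


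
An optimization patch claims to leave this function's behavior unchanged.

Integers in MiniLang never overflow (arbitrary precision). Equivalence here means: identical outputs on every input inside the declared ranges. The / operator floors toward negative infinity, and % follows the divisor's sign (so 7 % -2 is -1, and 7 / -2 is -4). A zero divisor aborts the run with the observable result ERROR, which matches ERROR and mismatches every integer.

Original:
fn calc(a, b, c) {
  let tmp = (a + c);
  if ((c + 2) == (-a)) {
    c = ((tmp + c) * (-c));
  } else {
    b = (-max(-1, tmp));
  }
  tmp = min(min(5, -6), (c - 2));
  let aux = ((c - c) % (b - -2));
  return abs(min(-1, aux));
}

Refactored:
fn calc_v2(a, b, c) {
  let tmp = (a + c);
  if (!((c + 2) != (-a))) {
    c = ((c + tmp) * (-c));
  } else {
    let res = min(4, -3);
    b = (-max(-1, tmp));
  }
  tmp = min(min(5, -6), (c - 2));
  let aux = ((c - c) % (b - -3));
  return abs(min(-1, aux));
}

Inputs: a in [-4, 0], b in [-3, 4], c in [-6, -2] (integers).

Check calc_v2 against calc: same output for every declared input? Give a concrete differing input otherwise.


These are not equivalent — on a=0, b=-3, c=-2 the outputs split (1 vs ERROR).
calc: tmp=-2, then ((c + 2) == (-a)) is true, then c=-8, then tmp=-10, then aux=0, then returns 1
calc_v2: tmp=-2, then (!((c + 2) != (-a))) is true, then c=-8, then tmp=-10, then a zero divisor aborts: ERROR
verdict: not equivalent; witness: a=0, b=-3, c=-2


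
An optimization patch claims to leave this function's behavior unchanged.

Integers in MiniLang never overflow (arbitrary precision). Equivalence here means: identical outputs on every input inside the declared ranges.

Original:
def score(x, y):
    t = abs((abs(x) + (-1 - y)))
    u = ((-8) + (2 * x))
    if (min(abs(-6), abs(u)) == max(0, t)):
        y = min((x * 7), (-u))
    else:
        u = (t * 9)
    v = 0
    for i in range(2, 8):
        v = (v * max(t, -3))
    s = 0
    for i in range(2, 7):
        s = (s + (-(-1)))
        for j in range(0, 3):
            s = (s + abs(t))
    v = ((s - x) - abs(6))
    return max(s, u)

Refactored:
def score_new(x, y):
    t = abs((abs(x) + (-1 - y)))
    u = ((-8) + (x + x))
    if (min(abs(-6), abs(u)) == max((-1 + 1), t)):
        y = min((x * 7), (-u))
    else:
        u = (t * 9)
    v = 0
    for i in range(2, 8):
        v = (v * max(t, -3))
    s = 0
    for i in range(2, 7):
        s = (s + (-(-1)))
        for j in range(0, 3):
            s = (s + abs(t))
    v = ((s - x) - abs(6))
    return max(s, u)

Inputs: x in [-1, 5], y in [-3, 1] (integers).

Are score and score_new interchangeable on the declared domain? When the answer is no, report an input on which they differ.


Behavior is preserved: although arithmetic usage differs; and constant usage differs, the outputs never diverge.
One worked example (x=3, y=-1) — score: t := 3 | u := -2 | (min(abs(-6), abs(u)) == max(0, t)): false | u := 27 | v := 0 | iter i=2: | v := 0 | iter i=3: | v := 0 | iter i=4: | v := 0 | iter i=5: | v := 0 | iter i=6: | v := 0 | iter i=7: | v := 0 | s := 0 | iter i=2: | s := 1 | iter j=0: | s := 4 | iter j=1: | s := 7 | iter j=2: | s := 10 | iter i=3: | s := 11 | iter j=0: | s := 14 | iter j=1: | s := 17 | iter j=2: | s := 20 | iter i=4: | s := 21 | iter j=0: | s := 24 | iter j=1: | s := 27 | iter j=2: | s := 30 | iter i=5: | s := 31 | iter j=0: | s := 34 | iter j=1: | s := 37 | iter j=2: | s := 40 | iter i=6: | s := 41 | iter j=0: | s := 44 | iter j=1: | s := 47 | iter j=2: | s := 50 | v := 41 | result 50; score_new: t := 3 | u := -2 | (min(abs(-6), abs(u)) == max((-1 + 1), t)): false | u := 27 | v := 0 | iter i=2: | v := 0 | iter i=3: | v := 0 | iter i=4: | v := 0 | iter i=5: | v := 0 | iter i=6: | v := 0 | iter i=7: | v := 0 | s := 0 | iter i=2: | s := 1 | iter j=0: | s := 4 | iter j=1: | s := 7 | iter j=2: | s := 10 | iter i=3: | s := 11 | iter j=0: | s := 14 | iter j=1: | s := 17 | iter j=2: | s := 20 | iter i=4: | s := 21 | iter j=0: | s := 24 | iter j=1: | s := 27 | iter j=2: | s := 30 | iter i=5: | s := 31 | iter j=0: | s := 34 | iter j=1: | s := 37 | iter j=2: | s := 40 | iter i=6: | s := 41 | iter j=0: | s := 44 | iter j=1: | s := 47 | iter j=2: | s := 50 | v := 41 | result 50; agreement on 50.
Checked all 35 inputs in the declared domain: the outputs agree on every one.
verdict: equivalent


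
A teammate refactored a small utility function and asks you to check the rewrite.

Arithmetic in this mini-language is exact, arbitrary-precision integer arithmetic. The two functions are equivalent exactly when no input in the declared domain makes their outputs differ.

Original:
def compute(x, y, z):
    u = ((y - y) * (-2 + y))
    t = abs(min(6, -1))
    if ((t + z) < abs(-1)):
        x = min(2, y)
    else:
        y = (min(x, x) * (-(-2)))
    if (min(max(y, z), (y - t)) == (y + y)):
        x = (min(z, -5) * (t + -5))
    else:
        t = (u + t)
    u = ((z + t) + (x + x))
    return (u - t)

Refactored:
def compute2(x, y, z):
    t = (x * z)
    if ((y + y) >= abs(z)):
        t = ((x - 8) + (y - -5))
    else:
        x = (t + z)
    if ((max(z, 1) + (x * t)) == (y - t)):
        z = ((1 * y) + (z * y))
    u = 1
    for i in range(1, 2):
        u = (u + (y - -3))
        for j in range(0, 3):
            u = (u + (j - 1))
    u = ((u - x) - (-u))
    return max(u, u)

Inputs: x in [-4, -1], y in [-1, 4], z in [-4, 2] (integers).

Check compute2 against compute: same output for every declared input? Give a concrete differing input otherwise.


These are not equivalent — on x=-4, y=-1, z=-4 the outputs split (36 vs -6).
compute: u=0, then t=1, then ((t + z) < abs(-1)) is true, then x=-1, then (min(max(y, z), (y - t)) == (y + y)) is true, then x=20, then u=37, then returns 36
compute2: t=16, then ((y + y) >= abs(z)) is false, then x=12, then ((max(z, 1) + (x * t)) == (y - t)) is false, then u=1, then (i=1), then u=3, then (j=0), then u=2, then (j=1), then u=2, then (j=2), then u=3, then u=-6, then returns -6
verdict: not equivalent; witness: x=-4, y=-1, z=-4


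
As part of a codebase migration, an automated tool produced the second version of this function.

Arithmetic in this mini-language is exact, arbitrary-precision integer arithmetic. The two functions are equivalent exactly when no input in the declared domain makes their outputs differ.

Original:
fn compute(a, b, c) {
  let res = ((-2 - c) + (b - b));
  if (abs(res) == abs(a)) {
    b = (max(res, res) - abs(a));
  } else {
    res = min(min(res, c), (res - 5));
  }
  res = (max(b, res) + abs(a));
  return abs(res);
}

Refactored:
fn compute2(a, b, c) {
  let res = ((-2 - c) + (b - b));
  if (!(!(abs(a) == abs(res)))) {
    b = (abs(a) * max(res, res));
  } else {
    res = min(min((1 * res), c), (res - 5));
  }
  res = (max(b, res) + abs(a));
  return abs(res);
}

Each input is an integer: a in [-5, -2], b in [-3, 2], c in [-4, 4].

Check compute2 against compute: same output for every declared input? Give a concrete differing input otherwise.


On input a=-2, b=-3, c=-4, compute returns 4 while compute2 returns 6.
verdict: not equivalent; witness: a=-2, b=-3, c=-4


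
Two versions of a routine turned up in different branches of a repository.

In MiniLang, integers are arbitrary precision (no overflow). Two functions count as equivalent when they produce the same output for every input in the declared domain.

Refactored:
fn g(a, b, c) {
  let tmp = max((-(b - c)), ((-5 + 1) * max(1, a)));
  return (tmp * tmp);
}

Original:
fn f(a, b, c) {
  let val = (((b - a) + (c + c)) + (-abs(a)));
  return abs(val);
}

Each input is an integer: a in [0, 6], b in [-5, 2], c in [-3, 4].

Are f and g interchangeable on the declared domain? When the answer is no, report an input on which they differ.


Evaluate both at a=0, b=-5, c=-3.
f: val = -11; return 11
g: tmp = 2; return 4
11 and 4 differ, so these are not the same function on this domain.
verdict: not equivalent; witness: a=0, b=-5, c=-3


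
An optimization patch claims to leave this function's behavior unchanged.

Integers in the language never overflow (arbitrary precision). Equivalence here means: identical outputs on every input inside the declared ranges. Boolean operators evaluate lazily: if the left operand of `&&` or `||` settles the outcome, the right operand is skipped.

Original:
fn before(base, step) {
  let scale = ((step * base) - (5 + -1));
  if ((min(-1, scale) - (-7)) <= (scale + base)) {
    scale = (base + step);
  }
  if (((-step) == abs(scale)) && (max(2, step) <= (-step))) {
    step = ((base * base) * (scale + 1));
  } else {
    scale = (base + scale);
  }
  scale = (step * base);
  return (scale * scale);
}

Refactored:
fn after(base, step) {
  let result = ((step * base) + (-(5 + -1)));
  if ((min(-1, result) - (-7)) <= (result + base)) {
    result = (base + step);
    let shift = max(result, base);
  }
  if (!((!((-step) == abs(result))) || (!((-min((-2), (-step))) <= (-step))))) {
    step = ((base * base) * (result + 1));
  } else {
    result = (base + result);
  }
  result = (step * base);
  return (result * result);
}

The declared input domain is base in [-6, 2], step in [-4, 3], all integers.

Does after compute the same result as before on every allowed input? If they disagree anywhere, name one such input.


Changes here: local variable names differ, statement counts differ, arithmetic usage differs, boolean connective usage differs, min/max/abs usage differs; the full 72-point sweep finds no disagreement.
verdict: equivalent


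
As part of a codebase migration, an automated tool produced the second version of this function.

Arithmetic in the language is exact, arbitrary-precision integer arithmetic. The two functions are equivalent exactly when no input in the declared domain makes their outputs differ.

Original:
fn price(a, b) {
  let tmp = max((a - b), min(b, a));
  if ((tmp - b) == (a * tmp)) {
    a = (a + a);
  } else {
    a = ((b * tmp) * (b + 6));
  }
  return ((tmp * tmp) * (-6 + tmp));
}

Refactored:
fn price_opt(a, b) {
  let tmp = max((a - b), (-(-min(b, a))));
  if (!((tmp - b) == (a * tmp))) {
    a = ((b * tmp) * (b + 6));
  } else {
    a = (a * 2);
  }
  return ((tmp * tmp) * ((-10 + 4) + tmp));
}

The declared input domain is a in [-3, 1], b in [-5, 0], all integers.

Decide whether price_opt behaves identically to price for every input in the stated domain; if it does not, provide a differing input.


Comparing the listings, the differences include: boolean connective usage differs, arithmetic usage differs, constant usage differs.
As a probe, take a=-1, b=-1: price runs tmp = 0; ((tmp - b) == (a * tmp)) -> false; a = 0; return 0; price_opt runs tmp = 0; (!((tmp - b) == (a * tmp))) -> true; a = 0; return 0; both end at 0.
Checked all 30 inputs in the declared domain: the outputs agree on every one.
verdict: equivalent


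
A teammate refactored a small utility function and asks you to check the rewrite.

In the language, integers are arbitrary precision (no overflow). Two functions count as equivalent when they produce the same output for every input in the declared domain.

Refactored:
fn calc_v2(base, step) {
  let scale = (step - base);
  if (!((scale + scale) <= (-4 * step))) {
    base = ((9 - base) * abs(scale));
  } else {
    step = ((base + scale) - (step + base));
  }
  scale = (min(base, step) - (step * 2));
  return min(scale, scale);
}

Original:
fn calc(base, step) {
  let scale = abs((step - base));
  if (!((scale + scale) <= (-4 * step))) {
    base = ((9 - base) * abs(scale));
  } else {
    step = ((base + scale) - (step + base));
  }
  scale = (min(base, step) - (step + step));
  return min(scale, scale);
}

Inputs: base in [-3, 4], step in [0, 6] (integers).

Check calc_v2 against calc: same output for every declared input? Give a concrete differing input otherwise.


There is a counterexample at base=1, step=0: 0 on one side, 1 on the other.
calc: scale becomes 1; next (!((scale + scale) <= (-4 * step))) evaluates to true; next base becomes 8; next scale becomes 0; next final value 0
calc_v2: scale becomes -1; next (!((scale + scale) <= (-4 * step))) evaluates to false; next step becomes -1; next scale becomes 1; next final value 1
verdict: not equivalent; witness: base=1, step=0


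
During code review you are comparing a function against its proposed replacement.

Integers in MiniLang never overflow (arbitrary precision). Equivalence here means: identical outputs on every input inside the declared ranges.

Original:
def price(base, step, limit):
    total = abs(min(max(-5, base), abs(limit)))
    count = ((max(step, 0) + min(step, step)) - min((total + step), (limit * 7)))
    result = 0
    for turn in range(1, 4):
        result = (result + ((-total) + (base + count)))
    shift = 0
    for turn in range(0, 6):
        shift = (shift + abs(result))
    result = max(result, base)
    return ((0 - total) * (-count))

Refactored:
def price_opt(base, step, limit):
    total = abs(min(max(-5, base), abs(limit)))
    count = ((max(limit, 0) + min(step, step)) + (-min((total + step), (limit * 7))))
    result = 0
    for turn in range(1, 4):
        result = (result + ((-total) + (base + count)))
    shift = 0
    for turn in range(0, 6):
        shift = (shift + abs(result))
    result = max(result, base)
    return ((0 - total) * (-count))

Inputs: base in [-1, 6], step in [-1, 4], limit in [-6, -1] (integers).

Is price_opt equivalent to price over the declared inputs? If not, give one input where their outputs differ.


Not equivalent: base=-1, step=1, limit=-6 separates them (44 vs 43).
price: total=1, then count=44, then result=0, then (turn=1), then result=42, then (turn=2), then result=84, then (turn=3), then result=126, then shift=0, then (turn=0), then shift=126, then (turn=1), then shift=252, then (turn=2), then shift=378, then (turn=3), then shift=504, then (turn=4), then shift=630, then (turn=5), then shift=756, then result=126, then returns 44
price_opt: total=1, then count=43, then result=0, then (turn=1), then result=41, then (turn=2), then result=82, then (turn=3), then result=123, then shift=0, then (turn=0), then shift=123, then (turn=1), then shift=246, then (turn=2), then shift=369, then (turn=3), then shift=492, then (turn=4), then shift=615, then (turn=5), then shift=738, then result=123, then returns 43
verdict: not equivalent; witness: base=-1, step=1, limit=-6


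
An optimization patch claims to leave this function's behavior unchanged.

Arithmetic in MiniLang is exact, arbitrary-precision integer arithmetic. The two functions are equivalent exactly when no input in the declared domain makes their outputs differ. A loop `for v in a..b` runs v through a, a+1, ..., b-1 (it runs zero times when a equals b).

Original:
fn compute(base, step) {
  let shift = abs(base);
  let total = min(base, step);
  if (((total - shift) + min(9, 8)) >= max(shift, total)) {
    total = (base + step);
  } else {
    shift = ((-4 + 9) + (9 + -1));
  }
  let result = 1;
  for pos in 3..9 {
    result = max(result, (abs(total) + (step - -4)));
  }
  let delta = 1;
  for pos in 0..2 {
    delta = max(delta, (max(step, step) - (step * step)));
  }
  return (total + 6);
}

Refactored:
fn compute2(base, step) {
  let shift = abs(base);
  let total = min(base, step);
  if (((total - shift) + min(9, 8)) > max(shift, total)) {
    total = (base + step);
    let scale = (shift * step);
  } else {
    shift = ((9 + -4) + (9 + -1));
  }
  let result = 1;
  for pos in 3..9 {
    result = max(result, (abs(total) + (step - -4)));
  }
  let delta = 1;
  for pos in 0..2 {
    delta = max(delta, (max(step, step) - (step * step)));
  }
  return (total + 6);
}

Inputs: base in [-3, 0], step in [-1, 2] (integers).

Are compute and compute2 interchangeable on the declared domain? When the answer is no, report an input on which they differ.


The suspicious edit (`(((total - shift) + min(9, 8)) >= max(shift, total))` became `(((total - shift) + min(9, 8)) > max(shift, total))`) never changes the result for any input inside the declared domain; all 16 inputs agree.
verdict: equivalent


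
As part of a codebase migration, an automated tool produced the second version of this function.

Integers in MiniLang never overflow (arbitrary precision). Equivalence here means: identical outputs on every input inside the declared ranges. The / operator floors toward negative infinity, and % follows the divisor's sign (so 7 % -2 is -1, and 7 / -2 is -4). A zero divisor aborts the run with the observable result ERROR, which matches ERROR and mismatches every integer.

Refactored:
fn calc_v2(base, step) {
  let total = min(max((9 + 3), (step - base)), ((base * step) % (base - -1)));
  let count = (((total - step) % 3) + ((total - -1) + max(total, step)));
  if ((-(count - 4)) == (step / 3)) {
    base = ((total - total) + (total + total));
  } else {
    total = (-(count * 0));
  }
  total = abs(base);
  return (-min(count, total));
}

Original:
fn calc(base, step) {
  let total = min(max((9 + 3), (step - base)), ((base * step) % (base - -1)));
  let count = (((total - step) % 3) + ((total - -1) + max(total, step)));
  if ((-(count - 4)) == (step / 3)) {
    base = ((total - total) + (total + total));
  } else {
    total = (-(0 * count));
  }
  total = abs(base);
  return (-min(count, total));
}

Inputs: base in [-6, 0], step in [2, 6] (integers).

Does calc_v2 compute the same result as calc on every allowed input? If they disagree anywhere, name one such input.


The two are interchangeable: same computation, different form, and every declared input agrees.
Spot check at base=-5, step=6 — calc: total := -2 | count := 6 | ((-(count - 4)) == (step / 3)): false | total := 0 | total := 5 | result -5. calc_v2: total := -2 | count := 6 | ((-(count - 4)) == (step / 3)): false | total := 0 | total := 5 | result -5. Both give -5.
Across all 35 domain points the two functions coincide.
verdict: equivalent


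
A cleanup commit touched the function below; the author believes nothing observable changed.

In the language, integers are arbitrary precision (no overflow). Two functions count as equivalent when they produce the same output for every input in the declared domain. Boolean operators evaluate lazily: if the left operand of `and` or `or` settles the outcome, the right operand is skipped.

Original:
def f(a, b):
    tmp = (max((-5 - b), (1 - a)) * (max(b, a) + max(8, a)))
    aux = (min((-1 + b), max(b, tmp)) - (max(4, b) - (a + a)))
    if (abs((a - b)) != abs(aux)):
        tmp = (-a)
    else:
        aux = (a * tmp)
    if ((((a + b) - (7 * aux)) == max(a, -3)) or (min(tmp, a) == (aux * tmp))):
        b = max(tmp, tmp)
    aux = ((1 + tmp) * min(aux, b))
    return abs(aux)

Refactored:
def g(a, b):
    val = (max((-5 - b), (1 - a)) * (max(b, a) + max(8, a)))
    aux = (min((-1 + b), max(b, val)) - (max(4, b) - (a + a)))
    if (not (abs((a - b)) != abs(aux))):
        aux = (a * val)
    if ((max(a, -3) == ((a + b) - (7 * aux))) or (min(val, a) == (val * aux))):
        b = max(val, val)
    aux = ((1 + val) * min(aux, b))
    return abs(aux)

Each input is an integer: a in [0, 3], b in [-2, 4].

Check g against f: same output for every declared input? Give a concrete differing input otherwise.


Take a=0, b=-2.
f: tmp := 8 | aux := -7 | (abs((a - b)) != abs(aux)): true | tmp := 0 | ((((a + b) - (7 * aux)) == max(a, -3)) or (min(tmp, a) == (aux * tmp))): true | b := 0 | aux := -7 | result 7
g: val := 8 | aux := -7 | (not (abs((a - b)) != abs(aux))): false | ((max(a, -3) == ((a + b) - (7 * aux))) or (min(val, a) == (val * aux))): false | aux := -63 | result 63
7 != 63, so the rewrite changes behavior.
verdict: not equivalent; witness: a=0, b=-2


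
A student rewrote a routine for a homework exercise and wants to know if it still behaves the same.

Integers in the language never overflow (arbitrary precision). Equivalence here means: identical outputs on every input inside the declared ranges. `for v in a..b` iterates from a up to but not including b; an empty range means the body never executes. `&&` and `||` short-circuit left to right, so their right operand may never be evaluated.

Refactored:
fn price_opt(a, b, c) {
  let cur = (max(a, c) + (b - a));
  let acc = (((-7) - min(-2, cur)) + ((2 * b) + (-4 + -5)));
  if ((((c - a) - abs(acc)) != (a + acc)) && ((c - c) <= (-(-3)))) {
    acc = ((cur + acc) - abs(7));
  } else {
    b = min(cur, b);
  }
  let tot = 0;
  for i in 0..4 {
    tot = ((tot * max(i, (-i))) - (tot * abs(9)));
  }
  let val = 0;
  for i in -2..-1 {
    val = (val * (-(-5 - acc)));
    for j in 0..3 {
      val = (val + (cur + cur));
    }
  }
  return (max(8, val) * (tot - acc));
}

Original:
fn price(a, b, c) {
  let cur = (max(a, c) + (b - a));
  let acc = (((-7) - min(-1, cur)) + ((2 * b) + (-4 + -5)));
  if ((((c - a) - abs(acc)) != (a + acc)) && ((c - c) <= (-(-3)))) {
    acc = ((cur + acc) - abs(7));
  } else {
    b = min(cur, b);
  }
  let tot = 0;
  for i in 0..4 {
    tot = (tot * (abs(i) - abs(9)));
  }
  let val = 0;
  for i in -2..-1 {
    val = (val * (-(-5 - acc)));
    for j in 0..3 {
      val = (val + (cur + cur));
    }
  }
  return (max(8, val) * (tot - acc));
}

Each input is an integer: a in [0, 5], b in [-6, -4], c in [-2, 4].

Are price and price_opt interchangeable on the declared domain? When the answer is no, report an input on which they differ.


Evaluate both at a=0, b=-5, c=4.
price: cur = -1; acc = -25; ((((c - a) - abs(acc)) != (a + acc)) && ((c - c) <= (-(-3)))) -> true; acc = -33; tot = 0; [i=0]; tot = 0; [i=1]; tot = 0; [i=2]; tot = 0; [i=3]; tot = 0; val = 0; [i=-2]; val = 0; [j=0]; val = -2; [j=1]; val = -4; [j=2]; val = -6; return 264
price_opt: cur = -1; acc = -24; ((((c - a) - abs(acc)) != (a + acc)) && ((c - c) <= (-(-3)))) -> true; acc = -32; tot = 0; [i=0]; tot = 0; [i=1]; tot = 0; [i=2]; tot = 0; [i=3]; tot = 0; val = 0; [i=-2]; val = 0; [j=0]; val = -2; [j=1]; val = -4; [j=2]; val = -6; return 256
264 vs 256 — the two versions disagree here.
verdict: not equivalent; witness: a=0, b=-5, c=4


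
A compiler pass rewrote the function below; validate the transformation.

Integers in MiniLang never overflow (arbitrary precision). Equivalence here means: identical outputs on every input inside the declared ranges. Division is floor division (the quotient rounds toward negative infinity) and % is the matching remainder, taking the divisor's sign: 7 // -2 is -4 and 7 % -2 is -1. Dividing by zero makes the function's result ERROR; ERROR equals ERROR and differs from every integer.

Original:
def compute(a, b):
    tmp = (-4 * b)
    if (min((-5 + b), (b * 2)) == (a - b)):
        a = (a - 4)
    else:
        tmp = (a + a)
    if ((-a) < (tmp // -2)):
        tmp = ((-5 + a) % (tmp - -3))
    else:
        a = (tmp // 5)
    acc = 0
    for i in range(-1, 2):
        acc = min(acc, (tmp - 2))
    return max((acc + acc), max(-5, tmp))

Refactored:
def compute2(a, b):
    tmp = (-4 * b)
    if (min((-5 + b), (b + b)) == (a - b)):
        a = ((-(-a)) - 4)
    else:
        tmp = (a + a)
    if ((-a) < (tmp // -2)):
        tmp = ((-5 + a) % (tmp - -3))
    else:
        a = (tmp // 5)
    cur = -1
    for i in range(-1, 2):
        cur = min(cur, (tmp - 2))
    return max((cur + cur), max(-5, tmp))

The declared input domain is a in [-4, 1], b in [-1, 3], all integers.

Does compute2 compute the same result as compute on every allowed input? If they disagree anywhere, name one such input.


The suspicious edit (`0` became `-1`) never changes the result for any input inside the declared domain.
Tracing a=-4, b=-1: compute: tmp = 4; (min((-5 + b), (b * 2)) == (a - b)) -> false; tmp = -8; ((-a) < (tmp // -2)) -> false; a = -2; acc = 0; [i=-1]; acc = -10; [i=0]; acc = -10; [i=1]; acc = -10; return -5 | compute2: tmp = 4; (min((-5 + b), (b + b)) == (a - b)) -> false; tmp = -8; ((-a) < (tmp // -2)) -> false; a = -2; cur = -1; [i=-1]; cur = -10; [i=0]; cur = -10; [i=1]; cur = -10; return -5 — matching result -5.
Every one of the 30 inputs gives matching results.
verdict: equivalent


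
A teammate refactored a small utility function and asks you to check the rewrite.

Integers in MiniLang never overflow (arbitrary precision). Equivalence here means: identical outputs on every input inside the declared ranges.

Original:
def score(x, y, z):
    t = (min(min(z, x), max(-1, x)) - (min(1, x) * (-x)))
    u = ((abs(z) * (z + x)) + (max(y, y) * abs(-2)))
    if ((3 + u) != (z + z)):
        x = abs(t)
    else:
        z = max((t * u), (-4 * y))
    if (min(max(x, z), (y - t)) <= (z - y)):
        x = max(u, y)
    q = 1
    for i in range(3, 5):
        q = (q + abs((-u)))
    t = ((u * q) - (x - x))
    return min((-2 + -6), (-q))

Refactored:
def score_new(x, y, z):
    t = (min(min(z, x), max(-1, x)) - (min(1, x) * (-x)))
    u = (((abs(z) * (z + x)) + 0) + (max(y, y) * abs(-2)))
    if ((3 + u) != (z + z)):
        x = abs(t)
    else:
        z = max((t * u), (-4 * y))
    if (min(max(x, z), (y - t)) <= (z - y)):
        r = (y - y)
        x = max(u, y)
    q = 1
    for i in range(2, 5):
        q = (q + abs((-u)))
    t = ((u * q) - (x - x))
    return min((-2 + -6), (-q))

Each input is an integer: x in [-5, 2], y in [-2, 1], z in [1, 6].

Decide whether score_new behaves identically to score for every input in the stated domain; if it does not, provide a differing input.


Evaluate both at x=-5, y=-2, z=1.
score: t=20, then u=-8, then ((3 + u) != (z + z)) is true, then x=20, then (min(max(x, z), (y - t)) <= (z - y)) is true, then x=-2, then q=1, then (i=3), then q=9, then (i=4), then q=17, then t=-136, then returns -17
score_new: t=20, then u=-8, then ((3 + u) != (z + z)) is true, then x=20, then (min(max(x, z), (y - t)) <= (z - y)) is true, then r=0, then x=-2, then q=1, then (i=2), then q=9, then (i=3), then q=17, then (i=4), then q=25, then t=-200, then returns -25
-17 vs -25 — the two versions disagree here.
verdict: not equivalent; witness: x=-5, y=-2, z=1


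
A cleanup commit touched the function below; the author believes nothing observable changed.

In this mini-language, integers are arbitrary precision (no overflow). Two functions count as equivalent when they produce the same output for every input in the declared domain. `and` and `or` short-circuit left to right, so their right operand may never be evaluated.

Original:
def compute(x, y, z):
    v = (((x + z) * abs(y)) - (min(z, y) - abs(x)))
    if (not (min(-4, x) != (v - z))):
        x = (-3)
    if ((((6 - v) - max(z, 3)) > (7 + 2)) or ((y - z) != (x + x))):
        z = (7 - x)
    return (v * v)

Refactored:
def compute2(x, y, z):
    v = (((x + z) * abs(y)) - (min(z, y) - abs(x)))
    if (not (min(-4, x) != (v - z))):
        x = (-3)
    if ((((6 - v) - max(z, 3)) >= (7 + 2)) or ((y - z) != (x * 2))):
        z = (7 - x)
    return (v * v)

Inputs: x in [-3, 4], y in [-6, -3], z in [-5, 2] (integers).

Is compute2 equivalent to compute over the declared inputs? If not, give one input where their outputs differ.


Although `(((6 - v) - max(z, 3)) > (7 + 2))` became `(((6 - v) - max(z, 3)) >= (7 + 2))`, no input in the stated domain can expose it.
Spot check at x=-3, y=-6, z=0 — compute: v becomes -9; next (not (min(-4, x) != (v - z))) evaluates to false; next ((((6 - v) - max(z, 3)) > (7 + 2)) or ((y - z) != (x + x))) evaluates to true; next z becomes 10; next final value 81. compute2: v becomes -9; next (not (min(-4, x) != (v - z))) evaluates to false; next ((((6 - v) - max(z, 3)) >= (7 + 2)) or ((y - z) != (x * 2))) evaluates to true; next z becomes 10; next final value 81. Both give 81.
Every one of the 256 inputs gives matching results.
verdict: equivalent


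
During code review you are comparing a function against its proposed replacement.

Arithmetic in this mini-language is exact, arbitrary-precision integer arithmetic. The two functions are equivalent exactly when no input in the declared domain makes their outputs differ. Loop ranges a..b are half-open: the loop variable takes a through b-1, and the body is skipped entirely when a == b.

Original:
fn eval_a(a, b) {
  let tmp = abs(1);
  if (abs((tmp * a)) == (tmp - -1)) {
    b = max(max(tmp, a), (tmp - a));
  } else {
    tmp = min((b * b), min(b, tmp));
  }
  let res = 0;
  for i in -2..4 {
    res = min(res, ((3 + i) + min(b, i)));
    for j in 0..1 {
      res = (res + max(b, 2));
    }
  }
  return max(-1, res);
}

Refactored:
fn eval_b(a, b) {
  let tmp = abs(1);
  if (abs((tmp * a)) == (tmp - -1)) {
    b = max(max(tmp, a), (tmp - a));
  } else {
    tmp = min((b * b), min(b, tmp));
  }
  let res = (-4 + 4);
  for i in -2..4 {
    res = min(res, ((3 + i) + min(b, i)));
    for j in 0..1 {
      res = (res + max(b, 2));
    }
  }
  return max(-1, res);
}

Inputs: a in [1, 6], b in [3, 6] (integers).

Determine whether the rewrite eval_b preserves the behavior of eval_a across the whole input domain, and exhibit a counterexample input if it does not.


Equivalent — the differences include constant usage differs; and arithmetic usage differs, yet no declared input distinguishes the two.
Spot check at a=1, b=6 — eval_a: tmp becomes 1; next (abs((tmp * a)) == (tmp - -1)) evaluates to false; next tmp becomes 1; next res becomes 0; next at i=-2:; next res becomes -1; next at j=0:; next res becomes 5; next at i=-1:; next res becomes 1; next at j=0:; next res becomes 7; next at i=0:; next res becomes 3; next at j=0:; next res becomes 9; next at i=1:; next res becomes 5; next at j=0:; next res becomes 11; next at i=2:; next res becomes 7; next at j=0:; next res becomes 13; next at i=3:; next res becomes 9; next at j=0:; next res becomes 15; next final value 15. eval_b: tmp becomes 1; next (abs((tmp * a)) == (tmp - -1)) evaluates to false; next tmp becomes 1; next res becomes 0; next at i=-2:; next res becomes -1; next at j=0:; next res becomes 5; next at i=-1:; next res becomes 1; next at j=0:; next res becomes 7; next at i=0:; next res becomes 3; next at j=0:; next res becomes 9; next at i=1:; next res becomes 5; next at j=0:; next res becomes 11; next at i=2:; next res becomes 7; next at j=0:; next res becomes 13; next at i=3:; next res becomes 9; next at j=0:; next res becomes 15; next final value 15. Both give 15.
Sweeping the whole domain (24 inputs) finds no disagreement.
verdict: equivalent


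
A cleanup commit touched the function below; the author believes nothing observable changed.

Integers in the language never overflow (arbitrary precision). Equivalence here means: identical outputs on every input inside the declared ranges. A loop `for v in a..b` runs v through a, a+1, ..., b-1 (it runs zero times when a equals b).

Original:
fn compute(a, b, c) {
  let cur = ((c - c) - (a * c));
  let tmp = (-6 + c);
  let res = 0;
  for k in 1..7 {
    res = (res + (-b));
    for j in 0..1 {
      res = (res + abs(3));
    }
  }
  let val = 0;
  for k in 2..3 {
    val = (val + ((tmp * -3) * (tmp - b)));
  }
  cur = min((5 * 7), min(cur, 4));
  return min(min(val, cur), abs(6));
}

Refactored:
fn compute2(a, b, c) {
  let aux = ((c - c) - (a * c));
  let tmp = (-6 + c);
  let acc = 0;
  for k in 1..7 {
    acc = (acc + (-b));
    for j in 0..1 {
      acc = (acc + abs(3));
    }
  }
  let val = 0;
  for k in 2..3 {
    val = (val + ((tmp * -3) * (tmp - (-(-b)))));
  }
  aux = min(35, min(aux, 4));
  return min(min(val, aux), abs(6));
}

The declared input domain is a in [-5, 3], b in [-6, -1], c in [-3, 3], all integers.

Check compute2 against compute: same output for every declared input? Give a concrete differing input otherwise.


Equivalent — the differences include constant usage differs, plus local variable names differ, plus arithmetic usage differs, yet no declared input distinguishes the two.
One worked example (a=3, b=-5, c=-2) — compute: cur := 6 | tmp := -8 | res := 0 | iter k=1: | res := 5 | iter j=0: | res := 8 | iter k=2: | res := 13 | iter j=0: | res := 16 | iter k=3: | res := 21 | iter j=0: | res := 24 | iter k=4: | res := 29 | iter j=0: | res := 32 | iter k=5: | res := 37 | iter j=0: | res := 40 | iter k=6: | res := 45 | iter j=0: | res := 48 | val := 0 | iter k=2: | val := -72 | cur := 4 | result -72; compute2: aux := 6 | tmp := -8 | acc := 0 | iter k=1: | acc := 5 | iter j=0: | acc := 8 | iter k=2: | acc := 13 | iter j=0: | acc := 16 | iter k=3: | acc := 21 | iter j=0: | acc := 24 | iter k=4: | acc := 29 | iter j=0: | acc := 32 | iter k=5: | acc := 37 | iter j=0: | acc := 40 | iter k=6: | acc := 45 | iter j=0: | acc := 48 | val := 0 | iter k=2: | val := -72 | aux := 4 | result -72; agreement on -72.
Sweeping the whole domain (378 inputs) finds no disagreement.
verdict: equivalent


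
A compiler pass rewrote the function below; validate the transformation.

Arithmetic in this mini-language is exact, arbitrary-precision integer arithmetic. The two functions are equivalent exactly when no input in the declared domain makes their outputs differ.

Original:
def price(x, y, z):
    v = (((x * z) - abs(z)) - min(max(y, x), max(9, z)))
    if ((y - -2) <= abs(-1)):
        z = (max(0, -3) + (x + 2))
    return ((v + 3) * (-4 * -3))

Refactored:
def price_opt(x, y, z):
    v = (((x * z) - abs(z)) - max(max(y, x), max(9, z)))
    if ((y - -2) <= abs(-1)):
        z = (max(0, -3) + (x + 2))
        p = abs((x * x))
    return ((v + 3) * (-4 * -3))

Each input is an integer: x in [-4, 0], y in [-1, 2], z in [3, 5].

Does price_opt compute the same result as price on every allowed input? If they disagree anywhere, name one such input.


Evaluate both at x=-4, y=-1, z=3.
price: v=-14, then ((y - -2) <= abs(-1)) is true, then z=-2, then returns -132
price_opt: v=-24, then ((y - -2) <= abs(-1)) is true, then z=-2, then p=16, then returns -252
-132 against -252: the behavior changed.
verdict: not equivalent; witness: x=-4, y=-1, z=3


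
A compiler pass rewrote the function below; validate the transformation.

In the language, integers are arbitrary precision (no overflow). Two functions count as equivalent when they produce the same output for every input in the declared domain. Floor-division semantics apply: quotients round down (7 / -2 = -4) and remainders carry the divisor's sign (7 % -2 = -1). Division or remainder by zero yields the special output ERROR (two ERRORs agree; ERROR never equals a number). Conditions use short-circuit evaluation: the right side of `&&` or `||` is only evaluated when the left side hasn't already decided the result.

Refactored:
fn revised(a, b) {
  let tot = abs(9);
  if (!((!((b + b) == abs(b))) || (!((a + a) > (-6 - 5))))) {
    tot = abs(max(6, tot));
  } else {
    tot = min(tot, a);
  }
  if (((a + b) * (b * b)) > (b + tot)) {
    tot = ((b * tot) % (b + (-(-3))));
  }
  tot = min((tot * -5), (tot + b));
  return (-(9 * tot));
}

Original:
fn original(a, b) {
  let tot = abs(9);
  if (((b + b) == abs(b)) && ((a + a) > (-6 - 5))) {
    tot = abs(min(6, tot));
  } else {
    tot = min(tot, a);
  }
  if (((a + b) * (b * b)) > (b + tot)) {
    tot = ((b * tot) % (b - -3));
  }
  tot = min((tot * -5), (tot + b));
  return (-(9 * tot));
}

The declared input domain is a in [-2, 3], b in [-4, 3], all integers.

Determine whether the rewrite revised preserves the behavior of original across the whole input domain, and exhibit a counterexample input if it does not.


At a=-2, b=0: original gives 270, revised gives 405.
verdict: not equivalent; witness: a=-2, b=0


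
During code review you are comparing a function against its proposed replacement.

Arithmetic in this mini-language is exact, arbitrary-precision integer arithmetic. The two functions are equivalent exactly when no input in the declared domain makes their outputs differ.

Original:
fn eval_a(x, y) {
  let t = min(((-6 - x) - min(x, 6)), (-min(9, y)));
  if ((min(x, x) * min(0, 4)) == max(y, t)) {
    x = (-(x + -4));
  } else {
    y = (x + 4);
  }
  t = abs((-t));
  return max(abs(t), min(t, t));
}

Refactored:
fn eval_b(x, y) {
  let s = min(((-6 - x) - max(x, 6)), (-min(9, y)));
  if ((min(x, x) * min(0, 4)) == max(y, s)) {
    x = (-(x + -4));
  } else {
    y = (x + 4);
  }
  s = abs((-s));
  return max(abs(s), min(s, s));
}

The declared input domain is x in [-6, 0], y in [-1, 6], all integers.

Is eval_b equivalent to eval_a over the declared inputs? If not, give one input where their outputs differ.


There is a counterexample at x=-6, y=-1: 1 on one side, 6 on the other.
eval_a: t := 1 | ((min(x, x) * min(0, 4)) == max(y, t)): false | y := -2 | t := 1 | result 1
eval_b: s := -6 | ((min(x, x) * min(0, 4)) == max(y, s)): false | y := -2 | s := 6 | result 6
verdict: not equivalent; witness: x=-6, y=-1


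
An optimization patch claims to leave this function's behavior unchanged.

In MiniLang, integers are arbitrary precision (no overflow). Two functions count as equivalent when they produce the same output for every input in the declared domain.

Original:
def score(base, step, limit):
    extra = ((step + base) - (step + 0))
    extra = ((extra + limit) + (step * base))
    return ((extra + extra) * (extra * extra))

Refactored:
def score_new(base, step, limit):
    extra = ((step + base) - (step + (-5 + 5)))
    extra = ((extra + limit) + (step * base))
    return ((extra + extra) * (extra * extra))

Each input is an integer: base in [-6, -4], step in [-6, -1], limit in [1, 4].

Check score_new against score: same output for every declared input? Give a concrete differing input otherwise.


Differences: arithmetic usage differs, plus constant usage differs — yet all 72 inputs agree.
verdict: equivalent
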